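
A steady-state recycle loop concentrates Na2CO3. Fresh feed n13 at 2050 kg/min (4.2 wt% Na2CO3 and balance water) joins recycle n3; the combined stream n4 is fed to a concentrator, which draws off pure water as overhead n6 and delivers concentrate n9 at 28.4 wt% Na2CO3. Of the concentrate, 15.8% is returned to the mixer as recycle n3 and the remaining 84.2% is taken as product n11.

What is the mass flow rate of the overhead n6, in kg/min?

Overall Na2CO3 balance (none leaves overhead): Na2CO3 in fresh feed = Na2CO3 in product, i.e. 2050×0.042 = (1−0.158)·n9·0.284.
n9 = 86.1/(0.284×0.842) = 360.06 kg/min.
Recycle n3 = 0.158×360.06 = 56.889 kg/min.
Combined feed n4 = 2050 + 56.889 = 2106.9 kg/min.
Overhead n6 = n4 − n9 = 2106.9 − 360.06 = 1746.8 kg/min.

1747 kg/min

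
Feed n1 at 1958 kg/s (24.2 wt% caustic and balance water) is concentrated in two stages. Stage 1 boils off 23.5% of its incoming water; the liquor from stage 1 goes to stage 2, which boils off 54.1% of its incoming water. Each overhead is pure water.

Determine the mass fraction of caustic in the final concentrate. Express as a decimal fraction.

0.476

water in feed = 1958×0.758 = 1484.2 kg/s.
After stage 1: water left = (1−0.235)×1484.2 = 1135.4; stream total = 1609.2 kg/s.
After stage 2: water left = (1−0.541)×1135.4 = 521.14; final concentrate = 994.98 kg/s.
caustic fraction = 473.84/994.98 = 0.476.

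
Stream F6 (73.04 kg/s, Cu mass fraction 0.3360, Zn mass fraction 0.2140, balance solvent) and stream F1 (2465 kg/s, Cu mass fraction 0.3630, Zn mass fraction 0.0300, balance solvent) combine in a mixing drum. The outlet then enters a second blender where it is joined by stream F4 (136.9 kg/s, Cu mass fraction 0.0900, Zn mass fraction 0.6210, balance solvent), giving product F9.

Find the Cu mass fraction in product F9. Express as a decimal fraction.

Overall, product flow = 2674.9 kg/s.
Cu in = 73.04×0.336 + 2465×0.363 + 136.9×0.090 = 931.66 kg/s.
Cu fraction in F9 = 0.3483.

0.3483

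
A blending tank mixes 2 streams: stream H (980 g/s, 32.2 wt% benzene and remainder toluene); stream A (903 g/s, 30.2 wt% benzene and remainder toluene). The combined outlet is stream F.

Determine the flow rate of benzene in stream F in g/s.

benzene out = benzene in = 980×0.322 + 903×0.302 = 588.27 g/s.

588.3 g/s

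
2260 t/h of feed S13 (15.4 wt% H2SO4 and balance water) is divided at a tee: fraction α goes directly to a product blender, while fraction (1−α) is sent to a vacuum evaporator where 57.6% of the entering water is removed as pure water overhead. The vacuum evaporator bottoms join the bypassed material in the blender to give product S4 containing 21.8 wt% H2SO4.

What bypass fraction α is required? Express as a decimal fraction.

All 2260×0.154 = 348.04 t/h of H2SO4 reaches S4, so S4 = 348.04/0.218 = 1596.5 t/h and vapour = 663.49 t/h.
The evaporator receives (1−α)·2260 of feed at 0.846 water and removes 0.576 of that water:
0.576×0.846×(1−α)×2260 = 663.49
(1−α) = 663.49/1101.3 = 0.6025;  α = 0.3975.

0.398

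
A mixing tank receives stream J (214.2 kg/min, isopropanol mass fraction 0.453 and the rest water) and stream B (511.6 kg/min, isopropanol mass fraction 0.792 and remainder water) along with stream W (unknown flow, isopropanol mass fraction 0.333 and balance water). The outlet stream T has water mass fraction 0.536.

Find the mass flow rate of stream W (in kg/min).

Let W be the unknown flow. Total out = 725.8 + W.
water balance: 223.58 + 0.667·W = 0.536·(725.8 + W)
(0.667 − 0.536)·W = 0.536×725.8 − 223.58 = 165.45
W = 165.45 / 0.131 = 1263 kg/min

1263 kg/min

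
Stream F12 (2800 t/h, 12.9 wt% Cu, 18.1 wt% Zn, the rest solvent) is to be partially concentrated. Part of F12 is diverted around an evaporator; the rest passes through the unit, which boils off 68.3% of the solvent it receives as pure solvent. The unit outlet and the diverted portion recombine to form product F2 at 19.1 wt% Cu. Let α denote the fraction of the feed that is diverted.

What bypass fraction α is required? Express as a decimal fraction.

0.311

All 2800×0.129 = 361.2 t/h of Cu reaches F2, so F2 = 361.2/0.191 = 1891.1 t/h and vapour = 908.9 t/h.
The evaporator receives (1−α)·2800 of feed at 0.690 solvent and removes 0.683 of that solvent:
0.683×0.690×(1−α)×2800 = 908.9
(1−α) = 908.9/1319.6 = 0.6888;  α = 0.3112.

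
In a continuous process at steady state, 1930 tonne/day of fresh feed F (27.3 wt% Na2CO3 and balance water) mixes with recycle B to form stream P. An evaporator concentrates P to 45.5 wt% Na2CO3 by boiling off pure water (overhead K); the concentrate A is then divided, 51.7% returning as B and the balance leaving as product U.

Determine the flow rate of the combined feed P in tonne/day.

3170 tonne/day

Overall Na2CO3 balance (none leaves overhead): Na2CO3 in fresh feed = Na2CO3 in product, i.e. 1930×0.273 = (1−0.517)·A·0.455.
A = 526.89/(0.455×0.483) = 2397.5 tonne/day.
Recycle B = 0.517×2397.5 = 1239.5 tonne/day.
Combined feed P = 1930 + 1239.5 = 3169.5 tonne/day.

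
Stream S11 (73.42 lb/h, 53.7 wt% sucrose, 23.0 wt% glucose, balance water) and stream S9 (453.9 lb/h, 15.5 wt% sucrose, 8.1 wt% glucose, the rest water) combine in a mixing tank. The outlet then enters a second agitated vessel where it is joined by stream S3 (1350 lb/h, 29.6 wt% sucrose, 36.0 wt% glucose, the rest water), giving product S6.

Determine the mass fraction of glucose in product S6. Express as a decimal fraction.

Overall, product flow = 1877.3 lb/h.
glucose in = 73.42×0.230 + 453.9×0.081 + 1350×0.360 = 539.65 lb/h.
glucose fraction in S6 = 0.287.

0.287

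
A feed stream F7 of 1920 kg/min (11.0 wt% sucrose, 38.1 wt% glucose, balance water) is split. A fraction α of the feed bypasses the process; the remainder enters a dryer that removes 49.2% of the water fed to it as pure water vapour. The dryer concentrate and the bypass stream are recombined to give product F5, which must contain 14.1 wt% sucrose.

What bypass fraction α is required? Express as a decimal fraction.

All 1920×0.110 = 211.2 kg/min of sucrose reaches F5, so F5 = 211.2/0.141 = 1497.9 kg/min and vapour = 422.13 kg/min.
The evaporator receives (1−α)·1920 of feed at 0.509 water and removes 0.492 of that water:
0.492×0.509×(1−α)×1920 = 422.13
(1−α) = 422.13/480.82 = 0.8779;  α = 0.1221.

0.122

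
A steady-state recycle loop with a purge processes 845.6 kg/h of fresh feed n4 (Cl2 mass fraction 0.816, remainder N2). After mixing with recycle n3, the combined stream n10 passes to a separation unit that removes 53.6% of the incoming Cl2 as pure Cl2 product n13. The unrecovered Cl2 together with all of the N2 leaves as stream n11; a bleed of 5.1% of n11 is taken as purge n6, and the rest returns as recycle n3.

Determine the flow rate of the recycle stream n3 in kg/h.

3438 kg/h

N2 enters only via n4 and leaves only via the purge: 845.6×0.184 = 0.051×(N2 in n11), and the separation unit passes all N2, so N2 in n10 = N2 in n11 = 3050.8 kg/h.
Cl2 in n10: m_A = 845.6×0.816 + (1−0.051)·(1−0.536)·m_A, so m_A = 690.01/0.5597 = 1232.9 kg/h.
n11 = (1−0.536)×1232.9 + 3050.8 = 3622.9 kg/h.
Recycle n3 = (1−0.051)×3622.9 = 3438.1 kg/h.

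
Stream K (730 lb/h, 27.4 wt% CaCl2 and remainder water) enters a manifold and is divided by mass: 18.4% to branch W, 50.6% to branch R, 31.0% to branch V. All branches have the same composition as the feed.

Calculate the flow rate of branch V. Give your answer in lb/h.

Branch V flow = 0.310×730 = 226.3 lb/h.

226.3 lb/h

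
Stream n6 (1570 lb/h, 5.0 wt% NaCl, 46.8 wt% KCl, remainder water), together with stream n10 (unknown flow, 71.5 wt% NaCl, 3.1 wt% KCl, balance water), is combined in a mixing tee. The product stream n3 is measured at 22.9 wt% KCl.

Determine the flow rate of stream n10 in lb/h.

Let n10 be the unknown flow. Total out = 1570 + n10.
KCl balance: 734.76 + 0.031·n10 = 0.229·(1570 + n10)
(0.031 − 0.229)·n10 = 0.229×1570 − 734.76 = -375.23
n10 = -375.23 / -0.198 = 1895.1 lb/h

1895 lb/h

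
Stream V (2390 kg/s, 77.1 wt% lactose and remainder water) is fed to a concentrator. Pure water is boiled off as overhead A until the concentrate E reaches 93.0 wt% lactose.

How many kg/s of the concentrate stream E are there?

1981 kg/s

lactose is conserved: 2390×0.771 = 1842.7 kg/s all reports to the concentrate.
Concentrate = 1842.7/(target fraction) = 1981.4 kg/s.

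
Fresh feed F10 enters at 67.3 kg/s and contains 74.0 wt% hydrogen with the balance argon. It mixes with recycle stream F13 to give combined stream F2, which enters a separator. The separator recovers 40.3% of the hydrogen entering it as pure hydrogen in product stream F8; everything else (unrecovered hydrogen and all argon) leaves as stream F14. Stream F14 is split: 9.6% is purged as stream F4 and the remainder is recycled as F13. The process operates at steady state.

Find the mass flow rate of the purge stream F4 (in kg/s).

23.7 kg/s

argon enters only via F10 and leaves only via the purge: 67.3×0.260 = 0.096×(argon in F14), and the separator passes all argon, so argon in F2 = argon in F14 = 182.27 kg/s.
hydrogen in F2: m_A = 67.3×0.740 + (1−0.096)·(1−0.403)·m_A, so m_A = 49.802/0.4603 = 108.19 kg/s.
F14 = (1−0.403)×108.19 + 182.27 = 246.86 kg/s.
Purge F4 = 0.096×246.86 = 23.699 kg/s.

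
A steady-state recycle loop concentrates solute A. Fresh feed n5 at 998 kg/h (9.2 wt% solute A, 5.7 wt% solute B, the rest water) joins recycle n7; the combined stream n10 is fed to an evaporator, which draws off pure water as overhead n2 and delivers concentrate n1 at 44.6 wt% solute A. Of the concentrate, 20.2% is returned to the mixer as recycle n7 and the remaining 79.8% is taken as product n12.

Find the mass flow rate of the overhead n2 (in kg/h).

Overall solute A balance (none leaves overhead): solute A in fresh feed = solute A in product, i.e. 998×0.092 = (1−0.202)·n1·0.446.
n1 = 91.816/(0.446×0.798) = 257.98 kg/h.
Recycle n7 = 0.202×257.98 = 52.111 kg/h.
Combined feed n10 = 998 + 52.111 = 1050.1 kg/h.
Overhead n2 = n10 − n1 = 1050.1 − 257.98 = 792.13 kg/h.

792.1 kg/h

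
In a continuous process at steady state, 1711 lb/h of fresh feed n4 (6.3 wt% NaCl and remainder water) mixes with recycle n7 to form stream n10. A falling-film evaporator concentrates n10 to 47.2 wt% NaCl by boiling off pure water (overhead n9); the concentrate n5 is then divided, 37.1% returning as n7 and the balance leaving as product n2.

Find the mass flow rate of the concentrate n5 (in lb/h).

363.1 lb/h

Overall NaCl balance (none leaves overhead): NaCl in fresh feed = NaCl in product, i.e. 1711×0.063 = (1−0.371)·n5·0.472.
n5 = 107.79/(0.472×0.629) = 363.08 lb/h.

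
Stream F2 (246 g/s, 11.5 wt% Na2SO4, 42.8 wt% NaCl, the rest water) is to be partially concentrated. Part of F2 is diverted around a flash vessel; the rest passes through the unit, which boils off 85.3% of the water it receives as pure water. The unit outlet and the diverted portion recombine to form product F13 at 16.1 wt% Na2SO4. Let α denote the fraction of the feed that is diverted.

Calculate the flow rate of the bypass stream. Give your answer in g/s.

65.7 g/s

All 246×0.115 = 28.29 g/s of Na2SO4 reaches F13, so F13 = 28.29/0.161 = 175.71 g/s and vapour = 70.286 g/s.
The evaporator receives (1−α)·246 of feed at 0.457 water and removes 0.853 of that water:
0.853×0.457×(1−α)×246 = 70.286
(1−α) = 70.286/95.896 = 0.7329;  α = 0.2671.
Bypass flow = 0.2671×246 = 65.697 g/s.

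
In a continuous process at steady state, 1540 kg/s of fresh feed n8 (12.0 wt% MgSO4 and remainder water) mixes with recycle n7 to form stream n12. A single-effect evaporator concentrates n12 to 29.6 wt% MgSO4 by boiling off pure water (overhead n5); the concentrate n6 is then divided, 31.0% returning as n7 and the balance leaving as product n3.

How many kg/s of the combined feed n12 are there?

Overall MgSO4 balance (none leaves overhead): MgSO4 in fresh feed = MgSO4 in product, i.e. 1540×0.120 = (1−0.310)·n6·0.296.
n6 = 184.8/(0.296×0.690) = 904.82 kg/s.
Recycle n7 = 0.310×904.82 = 280.49 kg/s.
Combined feed n12 = 1540 + 280.49 = 1820.5 kg/s.

1820 kg/s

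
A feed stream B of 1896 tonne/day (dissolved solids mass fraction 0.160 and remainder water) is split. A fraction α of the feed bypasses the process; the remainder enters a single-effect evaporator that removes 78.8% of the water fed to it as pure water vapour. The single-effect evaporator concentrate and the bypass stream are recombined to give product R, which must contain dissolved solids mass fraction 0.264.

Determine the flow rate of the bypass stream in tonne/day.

All 1896×0.160 = 303.36 tonne/day of dissolved solids reaches R, so R = 303.36/0.264 = 1149.1 tonne/day and vapour = 746.91 tonne/day.
The evaporator receives (1−α)·1896 of feed at 0.840 water and removes 0.788 of that water:
0.788×0.840×(1−α)×1896 = 746.91
(1−α) = 746.91/1255 = 0.5951;  α = 0.4049.
Bypass flow = 0.4049×1896 = 767.6 tonne/day.

767.6 tonne/day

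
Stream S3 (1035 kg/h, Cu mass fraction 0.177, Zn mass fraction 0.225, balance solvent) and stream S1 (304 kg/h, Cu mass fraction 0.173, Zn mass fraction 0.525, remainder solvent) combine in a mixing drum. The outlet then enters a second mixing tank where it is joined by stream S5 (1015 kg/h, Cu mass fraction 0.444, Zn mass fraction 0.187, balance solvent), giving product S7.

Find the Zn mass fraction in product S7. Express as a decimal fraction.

0.247

Overall, product flow = 2354 kg/h.
Zn in = 1035×0.225 + 304×0.525 + 1015×0.187 = 582.28 kg/h.
Zn fraction in S7 = 0.247.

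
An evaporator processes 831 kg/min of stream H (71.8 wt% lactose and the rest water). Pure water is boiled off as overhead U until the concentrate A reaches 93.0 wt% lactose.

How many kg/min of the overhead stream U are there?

lactose is conserved: 831×0.718 = 596.66 kg/min all reports to the concentrate.
Concentrate = 596.66/(target fraction) = 641.57 kg/min.
Overhead = 831 − 641.57 = 189.43 kg/min.

189.4 kg/min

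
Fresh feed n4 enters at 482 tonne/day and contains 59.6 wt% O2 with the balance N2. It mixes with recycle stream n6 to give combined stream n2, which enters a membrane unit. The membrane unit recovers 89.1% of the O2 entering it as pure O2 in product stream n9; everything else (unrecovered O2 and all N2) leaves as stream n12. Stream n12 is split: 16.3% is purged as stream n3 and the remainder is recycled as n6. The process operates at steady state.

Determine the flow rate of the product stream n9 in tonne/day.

O2 in n2: m_A = 482×0.596 + (1−0.163)·(1−0.891)·m_A, so m_A = 287.27/0.9088 = 316.11 tonne/day.
Product n9 = 0.891×316.11 = 281.66 tonne/day.

281.7 tonne/day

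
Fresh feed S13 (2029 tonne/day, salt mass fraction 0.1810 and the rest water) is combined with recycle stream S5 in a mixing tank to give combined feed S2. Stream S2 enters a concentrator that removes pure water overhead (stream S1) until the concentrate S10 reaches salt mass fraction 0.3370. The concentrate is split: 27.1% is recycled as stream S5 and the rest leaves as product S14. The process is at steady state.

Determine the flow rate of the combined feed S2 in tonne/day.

2434 tonne/day

Overall salt balance (none leaves overhead): salt in fresh feed = salt in product, i.e. 2029×0.181 = (1−0.271)·S10·0.337.
S10 = 367.25/(0.337×0.729) = 1494.9 tonne/day.
Recycle S5 = 0.271×1494.9 = 405.11 tonne/day.
Combined feed S2 = 2029 + 405.11 = 2434.1 tonne/day.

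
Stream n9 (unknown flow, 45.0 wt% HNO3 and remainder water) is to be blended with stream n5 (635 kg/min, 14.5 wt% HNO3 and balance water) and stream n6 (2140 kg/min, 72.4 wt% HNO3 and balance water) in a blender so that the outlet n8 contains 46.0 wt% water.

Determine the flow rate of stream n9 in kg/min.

1588 kg/min

Let n9 be the unknown flow. Total out = 2775 + n9.
water balance: 1133.6 + 0.550·n9 = 0.460·(2775 + n9)
(0.550 − 0.460)·n9 = 0.460×2775 − 1133.6 = 142.93
n9 = 142.93 / 0.090 = 1588.2 kg/min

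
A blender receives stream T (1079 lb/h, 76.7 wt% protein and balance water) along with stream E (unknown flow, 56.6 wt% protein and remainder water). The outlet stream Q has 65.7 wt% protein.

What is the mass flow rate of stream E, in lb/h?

Let E be the unknown flow. Total out = 1079 + E.
protein balance: 827.59 + 0.566·E = 0.657·(1079 + E)
(0.566 − 0.657)·E = 0.657×1079 − 827.59 = -118.69
E = -118.69 / -0.091 = 1304.3 lb/h

1304 lb/h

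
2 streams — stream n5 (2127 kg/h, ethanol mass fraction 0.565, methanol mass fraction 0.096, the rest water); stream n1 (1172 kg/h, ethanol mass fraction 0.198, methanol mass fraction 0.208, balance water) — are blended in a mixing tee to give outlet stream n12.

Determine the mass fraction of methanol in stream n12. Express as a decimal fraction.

0.136

Total flow out = 2127 + 1172 = 3299 kg/h.
methanol in = 2127×0.096 + 1172×0.208 = 447.97 kg/h.
methanol mass fraction in n12 = 447.97/3299 = 0.136.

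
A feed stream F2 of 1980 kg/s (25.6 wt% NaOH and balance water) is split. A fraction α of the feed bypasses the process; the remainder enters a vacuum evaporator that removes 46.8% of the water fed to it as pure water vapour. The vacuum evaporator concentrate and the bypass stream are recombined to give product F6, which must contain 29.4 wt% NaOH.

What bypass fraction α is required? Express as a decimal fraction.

0.629

All 1980×0.256 = 506.88 kg/s of NaOH reaches F6, so F6 = 506.88/0.294 = 1724.1 kg/s and vapour = 255.92 kg/s.
The evaporator receives (1−α)·1980 of feed at 0.744 water and removes 0.468 of that water:
0.468×0.744×(1−α)×1980 = 255.92
(1−α) = 255.92/689.42 = 0.3712;  α = 0.6288.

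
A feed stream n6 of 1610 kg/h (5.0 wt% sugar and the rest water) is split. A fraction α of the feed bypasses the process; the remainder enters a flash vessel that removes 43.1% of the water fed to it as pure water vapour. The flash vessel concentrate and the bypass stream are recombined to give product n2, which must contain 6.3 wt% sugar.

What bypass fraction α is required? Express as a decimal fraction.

All 1610×0.050 = 80.5 kg/h of sugar reaches n2, so n2 = 80.5/0.063 = 1277.8 kg/h and vapour = 332.22 kg/h.
The evaporator receives (1−α)·1610 of feed at 0.950 water and removes 0.431 of that water:
0.431×0.950×(1−α)×1610 = 332.22
(1−α) = 332.22/659.21 = 0.5040;  α = 0.4960.

0.496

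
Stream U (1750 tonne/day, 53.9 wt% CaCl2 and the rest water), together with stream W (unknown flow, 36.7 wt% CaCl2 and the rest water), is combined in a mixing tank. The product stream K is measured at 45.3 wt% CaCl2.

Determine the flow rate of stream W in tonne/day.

1750 tonne/day

Let W be the unknown flow. Total out = 1750 + W.
CaCl2 balance: 943.25 + 0.367·W = 0.453·(1750 + W)
(0.367 − 0.453)·W = 0.453×1750 − 943.25 = -150.5
W = -150.5 / -0.086 = 1750 tonne/day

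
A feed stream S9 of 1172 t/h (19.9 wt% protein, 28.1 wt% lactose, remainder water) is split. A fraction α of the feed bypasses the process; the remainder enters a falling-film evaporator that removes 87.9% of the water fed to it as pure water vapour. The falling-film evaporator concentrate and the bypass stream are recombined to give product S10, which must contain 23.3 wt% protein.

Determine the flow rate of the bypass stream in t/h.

All 1172×0.199 = 233.23 t/h of protein reaches S10, so S10 = 233.23/0.233 = 1001 t/h and vapour = 171.02 t/h.
The evaporator receives (1−α)·1172 of feed at 0.520 water and removes 0.879 of that water:
0.879×0.520×(1−α)×1172 = 171.02
(1−α) = 171.02/535.7 = 0.3192;  α = 0.6808.
Bypass flow = 0.6808×1172 = 797.84 t/h.

797.8 t/h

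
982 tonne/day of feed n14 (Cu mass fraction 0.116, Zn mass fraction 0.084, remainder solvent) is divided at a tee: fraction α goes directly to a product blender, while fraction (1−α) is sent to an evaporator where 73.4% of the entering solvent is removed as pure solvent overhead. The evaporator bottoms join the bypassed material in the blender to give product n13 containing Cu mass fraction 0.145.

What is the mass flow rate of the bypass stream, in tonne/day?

647.5 tonne/day

All 982×0.116 = 113.91 tonne/day of Cu reaches n13, so n13 = 113.91/0.145 = 785.6 tonne/day and vapour = 196.4 tonne/day.
The evaporator receives (1−α)·982 of feed at 0.800 solvent and removes 0.734 of that solvent:
0.734×0.800×(1−α)×982 = 196.4
(1−α) = 196.4/576.63 = 0.3406;  α = 0.6594.
Bypass flow = 0.6594×982 = 647.53 tonne/day.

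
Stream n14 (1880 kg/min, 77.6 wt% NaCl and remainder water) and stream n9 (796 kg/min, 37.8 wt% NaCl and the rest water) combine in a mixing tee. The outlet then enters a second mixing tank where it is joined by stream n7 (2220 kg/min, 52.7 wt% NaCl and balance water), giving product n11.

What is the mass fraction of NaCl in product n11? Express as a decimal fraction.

Overall, product flow = 4896 kg/min.
NaCl in = 1880×0.776 + 796×0.378 + 2220×0.527 = 2929.7 kg/min.
NaCl fraction in n11 = 0.598.

0.598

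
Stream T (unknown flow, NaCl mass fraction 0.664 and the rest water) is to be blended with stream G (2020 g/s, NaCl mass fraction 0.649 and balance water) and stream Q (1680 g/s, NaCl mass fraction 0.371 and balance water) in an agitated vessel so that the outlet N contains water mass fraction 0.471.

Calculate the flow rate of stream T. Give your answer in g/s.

Let T be the unknown flow. Total out = 3700 + T.
water balance: 1765.7 + 0.336·T = 0.471·(3700 + T)
(0.336 − 0.471)·T = 0.471×3700 − 1765.7 = -23.04
T = -23.04 / -0.135 = 170.67 g/s

170.7 g/s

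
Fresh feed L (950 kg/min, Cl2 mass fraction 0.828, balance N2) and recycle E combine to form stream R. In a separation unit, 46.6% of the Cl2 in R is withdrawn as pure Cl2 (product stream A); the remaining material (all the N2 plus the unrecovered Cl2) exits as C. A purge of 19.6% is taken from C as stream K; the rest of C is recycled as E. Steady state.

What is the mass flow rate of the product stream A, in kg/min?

642.3 kg/min

Cl2 in R: m_A = 950×0.828 + (1−0.196)·(1−0.466)·m_A, so m_A = 786.6/0.5707 = 1378.4 kg/min.
Product A = 0.466×1378.4 = 642.33 kg/min.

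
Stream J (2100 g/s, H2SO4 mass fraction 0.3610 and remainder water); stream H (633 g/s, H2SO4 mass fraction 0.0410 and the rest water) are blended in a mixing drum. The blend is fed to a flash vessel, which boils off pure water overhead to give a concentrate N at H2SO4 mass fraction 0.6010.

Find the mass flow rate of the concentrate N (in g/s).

H2SO4 entering = 2100×0.361 + 633×0.041 = 784.05 g/s.
All H2SO4 reports to N, so N = 784.05/0.601 = 1304.6 g/s.

1305 g/s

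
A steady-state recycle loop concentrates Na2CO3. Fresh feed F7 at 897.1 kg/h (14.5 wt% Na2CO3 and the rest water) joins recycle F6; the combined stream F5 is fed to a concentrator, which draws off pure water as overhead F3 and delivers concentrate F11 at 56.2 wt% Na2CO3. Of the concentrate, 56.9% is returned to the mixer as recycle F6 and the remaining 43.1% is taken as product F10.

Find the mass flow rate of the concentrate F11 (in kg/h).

537 kg/h

Overall Na2CO3 balance (none leaves overhead): Na2CO3 in fresh feed = Na2CO3 in product, i.e. 897.1×0.145 = (1−0.569)·F11·0.562.
F11 = 130.08/(0.562×0.431) = 537.03 kg/h.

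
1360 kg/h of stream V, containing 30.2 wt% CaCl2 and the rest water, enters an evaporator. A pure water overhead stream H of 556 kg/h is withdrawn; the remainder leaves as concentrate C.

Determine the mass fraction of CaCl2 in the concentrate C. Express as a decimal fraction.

0.511

CaCl2 is not removed: 1360×0.302 = 410.72 kg/h of CaCl2 enters C.
Concentrate = 1360 − 556 = 804 kg/h.
Mass fraction = 410.72/804 = 0.511.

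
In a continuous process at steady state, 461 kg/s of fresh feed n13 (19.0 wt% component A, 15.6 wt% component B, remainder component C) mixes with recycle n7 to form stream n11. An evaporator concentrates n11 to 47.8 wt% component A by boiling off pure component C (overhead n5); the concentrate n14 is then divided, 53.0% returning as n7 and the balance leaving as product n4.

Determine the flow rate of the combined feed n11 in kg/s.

Overall component A balance (none leaves overhead): component A in fresh feed = component A in product, i.e. 461×0.190 = (1−0.530)·n14·0.478.
n14 = 87.59/(0.478×0.470) = 389.88 kg/s.
Recycle n7 = 0.530×389.88 = 206.64 kg/s.
Combined feed n11 = 461 + 206.64 = 667.64 kg/s.

667.6 kg/s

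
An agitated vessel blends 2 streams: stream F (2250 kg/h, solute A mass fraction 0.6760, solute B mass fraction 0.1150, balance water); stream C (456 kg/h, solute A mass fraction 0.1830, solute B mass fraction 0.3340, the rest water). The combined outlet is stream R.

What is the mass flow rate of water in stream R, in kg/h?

water out = water in = 2250×0.209 + 456×0.483 = 690.5 kg/h.

690.5 kg/h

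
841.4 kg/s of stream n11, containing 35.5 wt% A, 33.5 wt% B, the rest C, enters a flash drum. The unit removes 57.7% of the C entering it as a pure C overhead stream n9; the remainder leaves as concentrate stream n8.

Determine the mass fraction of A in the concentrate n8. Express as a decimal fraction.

A is not removed: 841.4×0.355 = 298.7 kg/s of A enters n8.
C entering = 841.4×0.310 = 260.83 kg/s; overhead removed = 0.577×260.83 = 150.5 kg/s.
Concentrate = 841.4 − 150.5 = 690.9 kg/s.
Mass fraction = 298.7/690.9 = 0.432.

0.432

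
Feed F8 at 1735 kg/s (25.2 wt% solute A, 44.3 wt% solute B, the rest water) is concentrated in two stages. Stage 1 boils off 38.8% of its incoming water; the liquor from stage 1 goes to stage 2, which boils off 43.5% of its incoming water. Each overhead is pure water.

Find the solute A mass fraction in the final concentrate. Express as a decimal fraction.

0.3148

water in feed = 1735×0.305 = 529.17 kg/s.
After stage 1: water left = (1−0.388)×529.17 = 323.86; stream total = 1529.7 kg/s.
After stage 2: water left = (1−0.435)×323.86 = 182.98; final concentrate = 1388.8 kg/s.
solute A fraction = 437.22/1388.8 = 0.3148.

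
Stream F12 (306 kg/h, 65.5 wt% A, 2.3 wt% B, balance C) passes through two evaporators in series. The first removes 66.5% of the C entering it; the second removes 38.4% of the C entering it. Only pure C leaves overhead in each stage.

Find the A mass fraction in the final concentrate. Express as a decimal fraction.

0.880

C in feed = 306×0.322 = 98.532 kg/h.
After stage 1: C left = (1−0.665)×98.532 = 33.008; stream total = 240.48 kg/h.
After stage 2: C left = (1−0.384)×33.008 = 20.333; final concentrate = 227.8 kg/h.
A fraction = 200.43/227.8 = 0.880.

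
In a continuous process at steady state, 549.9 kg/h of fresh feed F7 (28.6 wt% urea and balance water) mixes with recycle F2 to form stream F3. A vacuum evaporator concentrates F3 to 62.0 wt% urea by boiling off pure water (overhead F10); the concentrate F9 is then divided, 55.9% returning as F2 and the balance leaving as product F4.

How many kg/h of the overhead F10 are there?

Overall urea balance (none leaves overhead): urea in fresh feed = urea in product, i.e. 549.9×0.286 = (1−0.559)·F9·0.620.
F9 = 157.27/(0.620×0.441) = 575.2 kg/h.
Recycle F2 = 0.559×575.2 = 321.54 kg/h.
Combined feed F3 = 549.9 + 321.54 = 871.44 kg/h.
Overhead F10 = F3 − F9 = 871.44 − 575.2 = 296.24 kg/h.

296.2 kg/h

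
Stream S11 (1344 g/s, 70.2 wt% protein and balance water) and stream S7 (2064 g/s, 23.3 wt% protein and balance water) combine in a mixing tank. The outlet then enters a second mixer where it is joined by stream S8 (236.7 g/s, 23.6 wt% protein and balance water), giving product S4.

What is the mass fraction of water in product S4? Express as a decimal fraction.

0.594

Overall, product flow = 3644.7 g/s.
water in = 1344×0.298 + 2064×0.767 + 236.7×0.764 = 2164.4 g/s.
water fraction in S4 = 0.594.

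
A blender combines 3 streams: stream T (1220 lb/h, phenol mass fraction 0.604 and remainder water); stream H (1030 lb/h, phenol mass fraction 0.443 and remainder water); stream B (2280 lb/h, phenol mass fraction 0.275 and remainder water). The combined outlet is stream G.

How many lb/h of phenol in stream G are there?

1820 lb/h

phenol out = phenol in = 1220×0.604 + 1030×0.443 + 2280×0.275 = 1820.2 lb/h.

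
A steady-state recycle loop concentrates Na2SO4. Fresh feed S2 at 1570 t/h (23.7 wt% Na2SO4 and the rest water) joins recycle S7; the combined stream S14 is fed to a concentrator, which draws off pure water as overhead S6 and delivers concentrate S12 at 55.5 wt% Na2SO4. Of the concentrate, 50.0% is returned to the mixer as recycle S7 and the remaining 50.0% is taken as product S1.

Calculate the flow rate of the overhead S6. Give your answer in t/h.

899.6 t/h

Overall Na2SO4 balance (none leaves overhead): Na2SO4 in fresh feed = Na2SO4 in product, i.e. 1570×0.237 = (1−0.500)·S12·0.555.
S12 = 372.09/(0.555×0.500) = 1340.9 t/h.
Recycle S7 = 0.500×1340.9 = 670.43 t/h.
Combined feed S14 = 1570 + 670.43 = 2240.4 t/h.
Overhead S6 = S14 − S12 = 2240.4 − 1340.9 = 899.57 t/h.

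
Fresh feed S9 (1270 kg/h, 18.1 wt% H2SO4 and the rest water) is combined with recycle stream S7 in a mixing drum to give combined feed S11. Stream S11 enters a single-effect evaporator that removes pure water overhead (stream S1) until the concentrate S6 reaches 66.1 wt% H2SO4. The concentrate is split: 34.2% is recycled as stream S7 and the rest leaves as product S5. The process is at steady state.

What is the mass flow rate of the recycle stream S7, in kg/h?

180.8 kg/h

Overall H2SO4 balance (none leaves overhead): H2SO4 in fresh feed = H2SO4 in product, i.e. 1270×0.181 = (1−0.342)·S6·0.661.
S6 = 229.87/(0.661×0.658) = 528.51 kg/h.
Recycle S7 = 0.342×528.51 = 180.75 kg/h.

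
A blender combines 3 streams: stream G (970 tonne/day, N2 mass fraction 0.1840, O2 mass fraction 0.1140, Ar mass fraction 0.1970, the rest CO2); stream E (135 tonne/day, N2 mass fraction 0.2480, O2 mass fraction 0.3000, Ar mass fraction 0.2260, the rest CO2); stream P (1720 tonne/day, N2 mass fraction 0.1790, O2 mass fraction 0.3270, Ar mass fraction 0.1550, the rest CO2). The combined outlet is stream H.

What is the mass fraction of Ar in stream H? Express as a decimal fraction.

Total flow out = 970 + 135 + 1720 = 2825 tonne/day.
Ar in = 970×0.197 + 135×0.226 + 1720×0.155 = 488.2 tonne/day.
Ar mass fraction in H = 488.2/2825 = 0.1728.

0.1728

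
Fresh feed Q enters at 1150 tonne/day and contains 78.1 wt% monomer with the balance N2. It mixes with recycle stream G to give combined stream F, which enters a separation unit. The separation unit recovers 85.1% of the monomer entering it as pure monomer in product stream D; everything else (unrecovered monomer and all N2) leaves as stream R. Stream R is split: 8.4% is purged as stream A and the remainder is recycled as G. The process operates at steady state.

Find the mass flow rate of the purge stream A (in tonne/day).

N2 enters only via Q and leaves only via the purge: 1150×0.219 = 0.084×(N2 in R), and the separation unit passes all N2, so N2 in F = N2 in R = 2998.2 tonne/day.
monomer in F: m_A = 1150×0.781 + (1−0.084)·(1−0.851)·m_A, so m_A = 898.15/0.8635 = 1040.1 tonne/day.
R = (1−0.851)×1040.1 + 2998.2 = 3153.2 tonne/day.
Purge A = 0.084×3153.2 = 264.87 tonne/day.

264.9 tonne/day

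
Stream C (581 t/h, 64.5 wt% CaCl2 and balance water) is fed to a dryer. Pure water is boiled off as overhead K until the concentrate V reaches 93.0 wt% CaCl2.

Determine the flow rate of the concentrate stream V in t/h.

CaCl2 is conserved: 581×0.645 = 374.75 t/h all reports to the concentrate.
Concentrate = 374.75/(target fraction) = 402.95 t/h.

403 t/h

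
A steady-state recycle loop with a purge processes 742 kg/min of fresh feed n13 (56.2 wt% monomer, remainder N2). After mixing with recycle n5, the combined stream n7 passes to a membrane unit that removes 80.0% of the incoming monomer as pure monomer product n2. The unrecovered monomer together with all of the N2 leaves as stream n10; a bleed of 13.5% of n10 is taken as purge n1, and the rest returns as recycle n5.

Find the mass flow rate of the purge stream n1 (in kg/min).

338.6 kg/min

N2 enters only via n13 and leaves only via the purge: 742×0.438 = 0.135×(N2 in n10), and the membrane unit passes all N2, so N2 in n7 = N2 in n10 = 2407.4 kg/min.
monomer in n7: m_A = 742×0.562 + (1−0.135)·(1−0.800)·m_A, so m_A = 417/0.8270 = 504.24 kg/min.
n10 = (1−0.800)×504.24 + 2407.4 = 2508.2 kg/min.
Purge n1 = 0.135×2508.2 = 338.61 kg/min.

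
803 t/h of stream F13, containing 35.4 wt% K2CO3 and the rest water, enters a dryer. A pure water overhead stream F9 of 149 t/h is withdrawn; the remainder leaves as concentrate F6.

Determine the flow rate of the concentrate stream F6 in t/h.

Concentrate = 803 − 149 = 654 t/h.

654 t/h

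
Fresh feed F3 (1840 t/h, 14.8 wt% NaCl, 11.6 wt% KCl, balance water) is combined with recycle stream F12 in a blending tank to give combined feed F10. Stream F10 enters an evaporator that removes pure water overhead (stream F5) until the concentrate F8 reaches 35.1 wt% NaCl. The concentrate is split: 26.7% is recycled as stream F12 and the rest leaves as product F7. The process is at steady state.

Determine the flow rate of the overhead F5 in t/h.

1064 t/h

Overall NaCl balance (none leaves overhead): NaCl in fresh feed = NaCl in product, i.e. 1840×0.148 = (1−0.267)·F8·0.351.
F8 = 272.32/(0.351×0.733) = 1058.4 t/h.
Recycle F12 = 0.267×1058.4 = 282.6 t/h.
Combined feed F10 = 1840 + 282.6 = 2122.6 t/h.
Overhead F5 = F10 − F8 = 2122.6 − 1058.4 = 1064.2 t/h.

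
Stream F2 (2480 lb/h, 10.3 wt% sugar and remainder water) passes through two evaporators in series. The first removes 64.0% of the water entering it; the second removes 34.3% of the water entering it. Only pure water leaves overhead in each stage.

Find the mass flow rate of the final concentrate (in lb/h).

781.6 lb/h

water in feed = 2480×0.897 = 2224.6 lb/h.
After stage 1: water left = (1−0.640)×2224.6 = 800.84; stream total = 1056.3 lb/h.
After stage 2: water left = (1−0.343)×800.84 = 526.15; final concentrate = 781.59 lb/h.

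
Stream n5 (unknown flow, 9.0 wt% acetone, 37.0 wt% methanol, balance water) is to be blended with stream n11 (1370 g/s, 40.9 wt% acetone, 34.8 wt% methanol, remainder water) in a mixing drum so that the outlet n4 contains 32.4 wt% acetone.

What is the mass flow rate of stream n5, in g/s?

Let n5 be the unknown flow. Total out = 1370 + n5.
acetone balance: 560.33 + 0.090·n5 = 0.324·(1370 + n5)
(0.090 − 0.324)·n5 = 0.324×1370 − 560.33 = -116.45
n5 = -116.45 / -0.234 = 497.65 g/s

497.6 g/s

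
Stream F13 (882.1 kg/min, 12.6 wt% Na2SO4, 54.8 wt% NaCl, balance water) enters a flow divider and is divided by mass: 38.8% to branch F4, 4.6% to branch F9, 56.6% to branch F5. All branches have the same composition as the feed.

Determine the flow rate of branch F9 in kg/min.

40.58 kg/min

Branch F9 flow = 0.046×882.1 = 40.577 kg/min.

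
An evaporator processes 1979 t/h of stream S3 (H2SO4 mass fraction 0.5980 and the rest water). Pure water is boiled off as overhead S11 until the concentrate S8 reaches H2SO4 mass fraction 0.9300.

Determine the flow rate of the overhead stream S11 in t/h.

706.5 t/h

H2SO4 is conserved: 1979×0.598 = 1183.4 t/h all reports to the concentrate.
Concentrate = 1183.4/(target fraction) = 1272.5 t/h.
Overhead = 1979 − 1272.5 = 706.48 t/h.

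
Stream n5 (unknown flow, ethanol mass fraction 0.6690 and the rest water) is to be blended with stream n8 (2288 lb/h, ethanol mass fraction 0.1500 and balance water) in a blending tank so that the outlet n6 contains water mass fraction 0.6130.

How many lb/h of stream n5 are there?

1923 lb/h

Let n5 be the unknown flow. Total out = 2288 + n5.
water balance: 1944.8 + 0.331·n5 = 0.613·(2288 + n5)
(0.331 − 0.613)·n5 = 0.613×2288 − 1944.8 = -542.26
n5 = -542.26 / -0.282 = 1922.9 lb/h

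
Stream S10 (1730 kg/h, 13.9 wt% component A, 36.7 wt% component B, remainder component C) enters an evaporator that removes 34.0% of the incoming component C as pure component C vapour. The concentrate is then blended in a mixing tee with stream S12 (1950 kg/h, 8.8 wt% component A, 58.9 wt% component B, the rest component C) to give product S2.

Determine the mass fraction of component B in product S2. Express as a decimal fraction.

Vapour removed = 0.340×0.494×1730 = 290.57 kg/h; concentrate = 1439.4 kg/h.
component B reaching the mixer = 634.91 (from concentrate) + 1950×0.589 = 1783.5 kg/h.
Product flow = 1439.4 + 1950 = 3389.4 kg/h; component B fraction = 0.5262.

0.5262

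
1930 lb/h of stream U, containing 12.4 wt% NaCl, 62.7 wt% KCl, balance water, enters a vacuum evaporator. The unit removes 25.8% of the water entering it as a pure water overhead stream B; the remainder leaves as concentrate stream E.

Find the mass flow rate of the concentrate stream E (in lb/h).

1806 lb/h

water entering = 1930×0.249 = 480.57 lb/h; overhead removed = 0.258×480.57 = 123.99 lb/h.
Concentrate = 1930 − 123.99 = 1806 lb/h.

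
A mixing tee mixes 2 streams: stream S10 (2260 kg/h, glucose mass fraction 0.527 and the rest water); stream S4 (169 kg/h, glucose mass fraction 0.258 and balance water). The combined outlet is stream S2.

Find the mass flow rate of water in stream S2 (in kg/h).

water out = water in = 2260×0.473 + 169×0.742 = 1194.4 kg/h.

1194 kg/h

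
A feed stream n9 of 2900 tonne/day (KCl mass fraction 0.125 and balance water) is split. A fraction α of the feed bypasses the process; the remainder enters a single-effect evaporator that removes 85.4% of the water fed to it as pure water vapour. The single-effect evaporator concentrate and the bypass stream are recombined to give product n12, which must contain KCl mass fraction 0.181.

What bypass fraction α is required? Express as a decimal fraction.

0.586

All 2900×0.125 = 362.5 tonne/day of KCl reaches n12, so n12 = 362.5/0.181 = 2002.8 tonne/day and vapour = 897.24 tonne/day.
The evaporator receives (1−α)·2900 of feed at 0.875 water and removes 0.854 of that water:
0.854×0.875×(1−α)×2900 = 897.24
(1−α) = 897.24/2167 = 0.4140;  α = 0.5860.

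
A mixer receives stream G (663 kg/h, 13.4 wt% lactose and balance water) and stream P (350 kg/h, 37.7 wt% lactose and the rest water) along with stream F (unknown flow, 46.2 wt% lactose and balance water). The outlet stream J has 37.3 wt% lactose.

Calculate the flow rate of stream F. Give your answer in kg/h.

Let F be the unknown flow. Total out = 1013 + F.
lactose balance: 220.79 + 0.462·F = 0.373·(1013 + F)
(0.462 − 0.373)·F = 0.373×1013 − 220.79 = 157.06
F = 157.06 / 0.089 = 1764.7 kg/h

1765 kg/h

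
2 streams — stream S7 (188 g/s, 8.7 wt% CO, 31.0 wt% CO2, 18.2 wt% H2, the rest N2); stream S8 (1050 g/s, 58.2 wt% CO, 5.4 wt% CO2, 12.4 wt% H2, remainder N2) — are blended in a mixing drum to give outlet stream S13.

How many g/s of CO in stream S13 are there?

627.5 g/s

CO out = CO in = 188×0.087 + 1050×0.582 = 627.46 g/s.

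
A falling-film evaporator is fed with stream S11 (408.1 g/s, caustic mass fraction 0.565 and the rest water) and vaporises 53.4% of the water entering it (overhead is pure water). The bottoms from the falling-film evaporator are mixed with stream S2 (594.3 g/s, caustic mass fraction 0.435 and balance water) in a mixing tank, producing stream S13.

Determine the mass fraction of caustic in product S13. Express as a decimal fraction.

0.539

Vapour removed = 0.534×0.435×408.1 = 94.798 g/s; concentrate = 313.3 g/s.
caustic reaching the mixer = 230.58 (from concentrate) + 594.3×0.435 = 489.1 g/s.
Product flow = 313.3 + 594.3 = 907.6 g/s; caustic fraction = 0.539.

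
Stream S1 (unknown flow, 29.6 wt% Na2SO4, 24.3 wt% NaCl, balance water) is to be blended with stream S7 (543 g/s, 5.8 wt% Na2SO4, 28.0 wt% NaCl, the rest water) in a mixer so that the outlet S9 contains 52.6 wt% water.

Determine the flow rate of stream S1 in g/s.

Let S1 be the unknown flow. Total out = 543 + S1.
water balance: 359.47 + 0.461·S1 = 0.526·(543 + S1)
(0.461 − 0.526)·S1 = 0.526×543 − 359.47 = -73.848
S1 = -73.848 / -0.065 = 1136.1 g/s

1136 g/s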